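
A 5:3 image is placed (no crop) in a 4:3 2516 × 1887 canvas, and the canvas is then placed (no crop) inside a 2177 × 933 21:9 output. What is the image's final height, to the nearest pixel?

First fit — 5:3 into 2516×1887 spans the width: 2516.00 × 1509.60.
Second fit — the 4:3 canvas into 2177×933 spans the height: 1244.00 × 933.00 (×0.4944 from 2516×1887).
The image scales with it: height 1509.60 × 0.4944 ≈ 746.40.

746 px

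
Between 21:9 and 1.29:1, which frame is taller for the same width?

1.29:1

21:9 = 2.333 and 1.29; 2.333 > 1.29. The smaller width-to-height ratio is the taller frame.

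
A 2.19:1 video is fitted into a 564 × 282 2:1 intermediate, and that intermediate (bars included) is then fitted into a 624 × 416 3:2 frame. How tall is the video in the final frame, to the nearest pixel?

285 px

Inside the 564×282 canvas the video is width-limited at 564.00 × 257.53.
The 2:1 canvas is width-limited in 624×416, giving 624.00 × 312.00; scale factor 1.1064.
So the video's height is 257.53 × 1.1064 ≈ 284.93.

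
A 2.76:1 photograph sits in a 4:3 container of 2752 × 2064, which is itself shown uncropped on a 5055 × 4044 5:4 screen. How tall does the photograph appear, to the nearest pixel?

First fit — 2.76:1 into 2752×2064 spans the width: 2752.00 × 997.10.
4:3 in 5055×4044: fills the width, so the intermediate becomes 5055.00 × 3791.25 — a scale of ×1.8368.
Applying the same ×1.8368: 997.10 → 1831.52.

1832 px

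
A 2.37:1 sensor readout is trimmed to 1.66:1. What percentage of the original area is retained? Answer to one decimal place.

Going from 2.37:1 to 1.66:1 means cutting width while keeping height.
Fraction kept = (1.660)/(2.370) ≈ 70.04%.

70.0%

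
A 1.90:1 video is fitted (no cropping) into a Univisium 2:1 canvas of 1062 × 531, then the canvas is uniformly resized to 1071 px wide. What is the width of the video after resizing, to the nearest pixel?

1017 px

In the 1062×531 frame the video fills the height: width = 531 × 1.900 ≈ 1008.90 px.
Scaling 1062 → 1071 is ×1.0085, so the width becomes 1008.90 × 1.0085 ≈ 1017.45 px.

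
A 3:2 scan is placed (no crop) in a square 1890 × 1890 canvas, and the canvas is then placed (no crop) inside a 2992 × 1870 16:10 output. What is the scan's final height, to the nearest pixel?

1247 px

First fit — 3:2 into 1890×1890 spans the width: 1890.00 × 1260.00.
The square canvas is height-limited in 2992×1870, giving 1870.00 × 1870.00; scale factor 0.9894.
Applying the same ×0.9894: 1260.00 → 1246.67.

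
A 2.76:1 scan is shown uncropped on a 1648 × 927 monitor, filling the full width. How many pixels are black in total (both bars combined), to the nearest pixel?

543673 pixels

The scan is 1648 / 2.760 ≈ 597.1014 px tall.
Black = 927 − 597.1014 = 329.8986 px.
Bar area = 329.8986 × 1648 ≈ 543673 px.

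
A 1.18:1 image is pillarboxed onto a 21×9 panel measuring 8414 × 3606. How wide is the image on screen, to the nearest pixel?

1.18:1 is narrower than 21×9, so it spans the full height.
That makes the image 4255.08 px wide (3606 × 1.180).

4255 px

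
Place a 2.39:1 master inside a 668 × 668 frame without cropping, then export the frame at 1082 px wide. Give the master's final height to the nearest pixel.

453 px

In the 668×668 frame the master fills the width: height = 668 / 2.390 ≈ 279.50 px.
The frame scales by 1082/668 = 1.6198; 279.50 × 1.6198 ≈ 452.72 px.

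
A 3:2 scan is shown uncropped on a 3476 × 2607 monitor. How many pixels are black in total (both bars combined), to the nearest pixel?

1006881 pixels

Since 1.500 > 1.333, the scan is width-limited.
The scan is 3476 × 2/3 ≈ 2317.3333 px tall.
Black = 2607 − 2317.3333 = 289.6667 px.
Across the 3476-px span: 289.6667 × 3476 ≈ 1006881 px.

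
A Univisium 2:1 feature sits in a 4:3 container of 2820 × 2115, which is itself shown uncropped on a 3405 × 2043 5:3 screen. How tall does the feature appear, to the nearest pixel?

Univisium 2:1 in 2820×2115: fills the width, so the feature is 2820.00 × 1410.00.
Second fit — the 4:3 canvas into 3405×2043 spans the height: 2724.00 × 2043.00 (×0.9660 from 2820×2115).
Applying the same ×0.9660: 1410.00 → 1362.00.

1362 px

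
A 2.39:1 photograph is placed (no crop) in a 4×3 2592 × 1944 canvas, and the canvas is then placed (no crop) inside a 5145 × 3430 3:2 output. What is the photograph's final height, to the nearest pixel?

2.39:1 in 2592×1944: fills the width, so the photograph is 2592.00 × 1084.52.
Second fit — the 4×3 canvas into 5145×3430 spans the height: 4573.33 × 3430.00 (×1.7644 from 2592×1944).
So the photograph's height is 1084.52 × 1.7644 ≈ 1913.53.

1914 px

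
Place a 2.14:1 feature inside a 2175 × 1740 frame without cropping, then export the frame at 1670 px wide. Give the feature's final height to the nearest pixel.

In the 2175×1740 frame the feature fills the width: height = 2175 / 2.140 ≈ 1016.36 px.
Scaling 2175 → 1670 is ×0.7678, so the height becomes 1016.36 × 0.7678 ≈ 780.37 px.

780 px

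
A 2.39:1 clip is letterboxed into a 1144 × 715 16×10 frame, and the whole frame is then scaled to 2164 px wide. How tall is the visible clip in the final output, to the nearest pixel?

In the 1144×715 frame the clip fills the width: height = 1144 / 2.390 ≈ 478.66 px.
Resizing to 2164 px wide multiplies everything by 1.8916: 478.66 → 905.44 px.

905 px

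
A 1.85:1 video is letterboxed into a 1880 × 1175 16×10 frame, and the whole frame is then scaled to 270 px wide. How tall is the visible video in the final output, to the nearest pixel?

At 1880×1175 the video is width-limited, so height = 1880 / 1.850 ≈ 1016.22 px.
Resizing to 270 px wide multiplies everything by 0.1436: 1016.22 → 145.95 px.

146 px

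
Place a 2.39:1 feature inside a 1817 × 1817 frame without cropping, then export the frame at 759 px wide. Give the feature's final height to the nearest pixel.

318 px

At 1817×1817 the feature is width-limited, so height = 1817 / 2.390 ≈ 760.25 px.
The frame scales by 759/1817 = 0.4177; 760.25 × 0.4177 ≈ 317.57 px.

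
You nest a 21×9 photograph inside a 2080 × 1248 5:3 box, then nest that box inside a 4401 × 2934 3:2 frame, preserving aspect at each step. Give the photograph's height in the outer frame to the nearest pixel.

1886 px

First fit — 21×9 into 2080×1248 spans the width: 2080.00 × 891.43.
Second fit — the 5:3 canvas into 4401×2934 spans the width: 4401.00 × 2640.60 (×2.1159 from 2080×1248).
The photograph scales with it: height 891.43 × 2.1159 ≈ 1886.14.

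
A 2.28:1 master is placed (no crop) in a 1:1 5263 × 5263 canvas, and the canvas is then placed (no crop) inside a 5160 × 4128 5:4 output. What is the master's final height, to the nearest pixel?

First fit — 2.28:1 into 5263×5263 spans the width: 5263.00 × 2308.33.
The 1:1 canvas is height-limited in 5160×4128, giving 4128.00 × 4128.00; scale factor 0.7843.
Applying the same ×0.7843: 2308.33 → 1810.53.

1811 px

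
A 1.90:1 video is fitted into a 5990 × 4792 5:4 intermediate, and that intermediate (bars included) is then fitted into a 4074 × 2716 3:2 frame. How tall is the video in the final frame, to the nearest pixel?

First fit — 1.90:1 into 5990×4792 spans the width: 5990.00 × 3152.63.
The 5:4 canvas is height-limited in 4074×2716, giving 3395.00 × 2716.00; scale factor 0.5668.
Applying the same ×0.5668: 3152.63 → 1786.84.

1787 px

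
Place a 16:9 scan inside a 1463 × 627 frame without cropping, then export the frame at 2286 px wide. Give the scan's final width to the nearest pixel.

1742 px

Fitted into 1463×627, the scan spans the height; its width is 627 × 16/9 ≈ 1114.67 px.
Scaling 1463 → 2286 is ×1.5625, so the width becomes 1114.67 × 1.5625 ≈ 1741.71 px.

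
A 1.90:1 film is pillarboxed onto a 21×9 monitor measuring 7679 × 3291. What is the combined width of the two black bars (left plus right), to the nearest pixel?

1.90:1 (1.900) < 21×9 (2.333), so the film fills the height.
That makes the image 6252.90 px wide (3291 × 1.900).
7679 − 6252.90 = 1426.10 px of bars.

1426 px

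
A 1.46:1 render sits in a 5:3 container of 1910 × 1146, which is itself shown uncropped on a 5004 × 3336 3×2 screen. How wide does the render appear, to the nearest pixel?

Inside the 1910×1146 canvas the render is height-limited at 1673.16 × 1146.00.
Second fit — the 5:3 canvas into 5004×3336 spans the width: 5004.00 × 3002.40 (×2.6199 from 1910×1146).
Applying the same ×2.6199: 1673.16 → 4383.50.

4384 px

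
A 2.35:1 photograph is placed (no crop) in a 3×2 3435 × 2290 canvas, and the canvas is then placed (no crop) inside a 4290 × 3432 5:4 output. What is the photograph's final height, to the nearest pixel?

Inside the 3435×2290 canvas the photograph is width-limited at 3435.00 × 1461.70.
Second fit — the 3×2 canvas into 4290×3432 spans the width: 4290.00 × 2860.00 (×1.2489 from 3435×2290).
Applying the same ×1.2489: 1461.70 → 1825.53.

1826 px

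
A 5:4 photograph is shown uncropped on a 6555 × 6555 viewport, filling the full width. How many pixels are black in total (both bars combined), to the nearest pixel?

8593605 pixels

That makes the image 5244.0000 px tall (6555 × 4/5).
Black = 6555 − 5244.0000 = 1311.0000 px.
Across the 6555-px span: 1311.0000 × 6555 ≈ 8593605 px.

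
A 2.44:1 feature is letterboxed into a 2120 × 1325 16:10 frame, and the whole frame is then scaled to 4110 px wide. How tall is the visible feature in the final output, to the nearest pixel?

At 2120×1325 the feature is width-limited, so height = 2120 / 2.440 ≈ 868.85 px.
Resizing to 4110 px wide multiplies everything by 1.9387: 868.85 → 1684.43 px.

1684 px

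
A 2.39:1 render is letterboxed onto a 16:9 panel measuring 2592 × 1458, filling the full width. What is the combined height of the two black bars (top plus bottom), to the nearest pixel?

373 px

That makes the image 1084.52 px tall (2592 / 2.390).
Leftover height: 1458 − 1084.52 = 373.48 px.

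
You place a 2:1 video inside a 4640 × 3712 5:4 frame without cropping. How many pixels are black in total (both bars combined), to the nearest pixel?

Since 2.000 > 1.250, the video is width-limited.
The video is 4640 × 1/2 ≈ 2320.0000 px tall.
Leftover height: 3712 − 2320.0000 = 1392.0000 px.
Bar area = 1392.0000 × 4640 ≈ 6458880 px.

6458880 pixels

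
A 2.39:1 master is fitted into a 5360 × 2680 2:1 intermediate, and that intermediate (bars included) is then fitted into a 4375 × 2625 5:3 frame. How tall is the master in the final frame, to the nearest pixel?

1831 px

Inside the 5360×2680 canvas the master is width-limited at 5360.00 × 2242.68.
2:1 in 4375×2625: fills the width, so the intermediate becomes 4375.00 × 2187.50 — a scale of ×0.8162.
The master scales with it: height 2242.68 × 0.8162 ≈ 1830.54.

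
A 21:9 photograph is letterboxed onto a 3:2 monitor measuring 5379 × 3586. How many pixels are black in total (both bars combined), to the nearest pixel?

21:9 is wider than 3:2, so it spans the full width.
Content height = 5379 × 9/21 ≈ 2305.2857 px.
Black = 3586 − 2305.2857 = 1280.7143 px.
Across the 5379-px span: 1280.7143 × 5379 ≈ 6888962 px.

6888962 pixels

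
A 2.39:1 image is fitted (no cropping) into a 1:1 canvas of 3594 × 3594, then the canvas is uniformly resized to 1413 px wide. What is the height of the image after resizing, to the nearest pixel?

In the 3594×3594 frame the image fills the width: height = 3594 / 2.390 ≈ 1503.77 px.
Scaling 3594 → 1413 is ×0.3932, so the height becomes 1503.77 × 0.3932 ≈ 591.21 px.

591 px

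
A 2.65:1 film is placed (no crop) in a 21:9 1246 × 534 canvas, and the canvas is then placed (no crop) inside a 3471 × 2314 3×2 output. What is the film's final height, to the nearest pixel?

1310 px

2.65:1 in 1246×534: fills the width, so the film is 1246.00 × 470.19.
The 21:9 canvas is width-limited in 3471×2314, giving 3471.00 × 1487.57; scale factor 2.7857.
The film scales with it: height 470.19 × 2.7857 ≈ 1309.81.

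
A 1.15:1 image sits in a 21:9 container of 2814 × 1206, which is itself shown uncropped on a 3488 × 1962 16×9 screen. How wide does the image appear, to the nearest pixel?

Inside the 2814×1206 canvas the image is height-limited at 1386.90 × 1206.00.
The 21:9 canvas is width-limited in 3488×1962, giving 3488.00 × 1494.86; scale factor 1.2395.
The image scales with it: width 1386.90 × 1.2395 ≈ 1719.09.

1719 px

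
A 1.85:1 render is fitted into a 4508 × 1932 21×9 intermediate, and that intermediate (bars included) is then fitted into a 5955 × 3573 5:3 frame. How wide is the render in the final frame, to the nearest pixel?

4721 px

Inside the 4508×1932 canvas the render is height-limited at 3574.20 × 1932.00.
21×9 in 5955×3573: fills the width, so the intermediate becomes 5955.00 × 2552.14 — a scale of ×1.3210.
The render scales with it: width 3574.20 × 1.3210 ≈ 4721.46.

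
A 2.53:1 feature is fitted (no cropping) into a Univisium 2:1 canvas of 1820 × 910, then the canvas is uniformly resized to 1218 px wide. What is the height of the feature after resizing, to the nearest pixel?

At 1820×910 the feature is width-limited, so height = 1820 / 2.530 ≈ 719.37 px.
Resizing to 1218 px wide multiplies everything by 0.6692: 719.37 → 481.42 px.

481 px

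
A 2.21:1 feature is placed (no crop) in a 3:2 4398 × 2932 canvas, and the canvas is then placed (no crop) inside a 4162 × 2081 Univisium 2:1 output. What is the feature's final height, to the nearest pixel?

Inside the 4398×2932 canvas the feature is width-limited at 4398.00 × 1990.05.
The 3:2 canvas is height-limited in 4162×2081, giving 3121.50 × 2081.00; scale factor 0.7098.
So the feature's height is 1990.05 × 0.7098 ≈ 1412.44.

1412 px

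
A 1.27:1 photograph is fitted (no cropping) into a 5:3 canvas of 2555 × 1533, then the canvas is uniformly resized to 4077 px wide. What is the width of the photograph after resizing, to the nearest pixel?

3107 px

In the 2555×1533 frame the photograph fills the height: width = 1533 × 1.270 ≈ 1946.91 px.
Resizing to 4077 px wide multiplies everything by 1.5957: 1946.91 → 3106.67 px.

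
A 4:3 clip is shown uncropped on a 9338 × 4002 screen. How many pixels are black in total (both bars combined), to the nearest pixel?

16016004 pixels

Since 1.333 < 2.333, the clip is height-limited.
That makes the image 5336.0000 px wide (4002 × 4/3).
Leftover width: 9338 − 5336.0000 = 4002.0000 px.
Across the 4002-px span: 4002.0000 × 4002 ≈ 16016004 px.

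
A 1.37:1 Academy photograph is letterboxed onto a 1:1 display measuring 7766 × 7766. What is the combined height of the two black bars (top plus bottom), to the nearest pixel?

2097 px

1.37:1 Academy is wider than 1:1, so it spans the full width.
The photograph is 7766 / 1.370 ≈ 5668.61 px tall.
7766 − 5668.61 = 2097.39 px of bars.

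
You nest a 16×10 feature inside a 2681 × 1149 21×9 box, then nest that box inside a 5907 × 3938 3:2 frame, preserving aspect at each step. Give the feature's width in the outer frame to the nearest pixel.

4051 px

16×10 in 2681×1149: fills the height, so the feature is 1838.40 × 1149.00.
The 21×9 canvas is width-limited in 5907×3938, giving 5907.00 × 2531.57; scale factor 2.2033.
So the feature's width is 1838.40 × 2.2033 ≈ 4050.51.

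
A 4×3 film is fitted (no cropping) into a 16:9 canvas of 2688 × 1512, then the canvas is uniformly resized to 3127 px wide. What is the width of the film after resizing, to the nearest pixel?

Fitted into 2688×1512, the film spans the height; its width is 1512 × 4/3 ≈ 2016.00 px.
Scaling 2688 → 3127 is ×1.1633, so the width becomes 2016.00 × 1.1633 ≈ 2345.25 px.

2345 px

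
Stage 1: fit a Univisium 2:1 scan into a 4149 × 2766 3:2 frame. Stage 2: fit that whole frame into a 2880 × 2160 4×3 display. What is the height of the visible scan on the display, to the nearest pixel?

First fit — Univisium 2:1 into 4149×2766 spans the width: 4149.00 × 2074.50.
3:2 in 2880×2160: fills the width, so the intermediate becomes 2880.00 × 1920.00 — a scale of ×0.6941.
So the scan's height is 2074.50 × 0.6941 ≈ 1440.00.

1440 px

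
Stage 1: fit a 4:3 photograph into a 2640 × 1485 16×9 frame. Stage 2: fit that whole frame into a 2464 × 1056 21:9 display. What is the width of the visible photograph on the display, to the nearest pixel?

1408 px

First fit — 4:3 into 2640×1485 spans the height: 1980.00 × 1485.00.
16×9 in 2464×1056: fills the height, so the intermediate becomes 1877.33 × 1056.00 — a scale of ×0.7111.
Applying the same ×0.7111: 1980.00 → 1408.00.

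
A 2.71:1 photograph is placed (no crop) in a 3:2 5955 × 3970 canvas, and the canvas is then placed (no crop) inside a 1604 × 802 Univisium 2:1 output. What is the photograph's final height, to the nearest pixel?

444 px

Inside the 5955×3970 canvas the photograph is width-limited at 5955.00 × 2197.42.
The 3:2 canvas is height-limited in 1604×802, giving 1203.00 × 802.00; scale factor 0.2020.
The photograph scales with it: height 2197.42 × 0.2020 ≈ 443.91.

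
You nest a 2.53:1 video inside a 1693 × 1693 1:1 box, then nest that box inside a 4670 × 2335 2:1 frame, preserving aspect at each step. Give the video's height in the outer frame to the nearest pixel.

923 px

2.53:1 in 1693×1693: fills the width, so the video is 1693.00 × 669.17.
1:1 in 4670×2335: fills the height, so the intermediate becomes 2335.00 × 2335.00 — a scale of ×1.3792.
The video scales with it: height 669.17 × 1.3792 ≈ 922.92.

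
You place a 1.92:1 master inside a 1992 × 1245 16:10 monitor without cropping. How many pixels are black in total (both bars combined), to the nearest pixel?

1.92:1 (1.920) > 16:10 (1.600), so the master fills the width.
Content height = 1992 / 1.920 ≈ 1037.5000 px.
1245 − 1037.5000 = 207.5000 px of bars.
Bar area = 207.5000 × 1992 ≈ 413340 px.

413340 pixels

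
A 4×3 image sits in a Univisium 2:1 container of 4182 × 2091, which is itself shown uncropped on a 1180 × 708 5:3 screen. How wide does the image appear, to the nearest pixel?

First fit — 4×3 into 4182×2091 spans the height: 2788.00 × 2091.00.
Univisium 2:1 in 1180×708: fills the width, so the intermediate becomes 1180.00 × 590.00 — a scale of ×0.2822.
The image scales with it: width 2788.00 × 0.2822 ≈ 786.67.

787 px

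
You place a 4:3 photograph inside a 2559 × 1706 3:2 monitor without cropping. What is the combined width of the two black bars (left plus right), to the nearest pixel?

Since 1.333 < 1.500, the photograph is height-limited.
Content width = 1706 × 4/3 ≈ 2274.67 px.
Black = 2559 − 2274.67 = 284.33 px.

284 px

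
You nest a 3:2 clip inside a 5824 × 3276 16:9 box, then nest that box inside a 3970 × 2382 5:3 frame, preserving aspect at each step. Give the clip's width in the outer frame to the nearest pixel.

3:2 in 5824×3276: fills the height, so the clip is 4914.00 × 3276.00.
The 16:9 canvas is width-limited in 3970×2382, giving 3970.00 × 2233.12; scale factor 0.6817.
Applying the same ×0.6817: 4914.00 → 3349.69.

3350 px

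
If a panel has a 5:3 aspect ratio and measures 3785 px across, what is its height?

2271 px

At 5:3, 3785 × 3/5 ≈ 2271.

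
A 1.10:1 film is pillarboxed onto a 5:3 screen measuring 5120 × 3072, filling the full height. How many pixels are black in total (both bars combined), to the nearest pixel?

Content width = 3072 × 1.100 ≈ 3379.2000 px.
Leftover width: 5120 − 3379.2000 = 1740.8000 px.
Bar area = 1740.8000 × 3072 ≈ 5347738 px.

5347738 pixels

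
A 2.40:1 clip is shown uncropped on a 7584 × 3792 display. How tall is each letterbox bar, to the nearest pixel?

316 px

2.40:1 (2.400) > Univisium 2:1 (2.000), so the clip fills the width.
That makes the image 3160.00 px tall (7584 / 2.400).
Black = 3792 − 3160.00 = 632.00 px, or 316.00 per bar.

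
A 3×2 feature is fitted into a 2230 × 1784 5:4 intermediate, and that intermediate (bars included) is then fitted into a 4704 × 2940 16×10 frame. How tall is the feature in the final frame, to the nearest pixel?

2450 px

3×2 in 2230×1784: fills the width, so the feature is 2230.00 × 1486.67.
5:4 in 4704×2940: fills the height, so the intermediate becomes 3675.00 × 2940.00 — a scale of ×1.6480.
The feature scales with it: height 1486.67 × 1.6480 ≈ 2450.00.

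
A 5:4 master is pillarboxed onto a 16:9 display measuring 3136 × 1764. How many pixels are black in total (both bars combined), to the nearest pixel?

1642284 pixels

5:4 (1.250) < 16:9 (1.778), so the master fills the height.
The master is 1764 × 5/4 ≈ 2205.0000 px wide.
3136 − 2205.0000 = 931.0000 px of bars.
Across the 1764-px span: 931.0000 × 1764 ≈ 1642284 px.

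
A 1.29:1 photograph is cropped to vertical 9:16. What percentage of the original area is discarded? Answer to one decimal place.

Going from 1.29:1 to vertical 9:16 means cutting width while keeping height.
(0.562)/(1.290) ≈ 0.436 of the area survives, leaving 56.40% discarded.

56.4%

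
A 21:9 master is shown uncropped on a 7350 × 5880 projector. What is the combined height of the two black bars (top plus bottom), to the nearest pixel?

2730 px

21:9 (2.333) > 5:4 (1.250), so the master fills the width.
That makes the image 3150.00 px tall (7350 × 9/21).
Leftover height: 5880 − 3150.00 = 2730.00 px.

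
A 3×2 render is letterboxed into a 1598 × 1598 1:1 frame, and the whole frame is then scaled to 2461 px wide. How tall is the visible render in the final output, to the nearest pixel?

1641 px

Fitted into 1598×1598, the render spans the width; its height is 1598 × 2/3 ≈ 1065.33 px.
The frame scales by 2461/1598 = 1.5401; 1065.33 × 1.5401 ≈ 1640.67 px.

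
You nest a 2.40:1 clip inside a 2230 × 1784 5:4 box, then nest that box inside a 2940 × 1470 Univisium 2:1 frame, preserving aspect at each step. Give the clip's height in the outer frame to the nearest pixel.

766 px

Inside the 2230×1784 canvas the clip is width-limited at 2230.00 × 929.17.
5:4 in 2940×1470: fills the height, so the intermediate becomes 1837.50 × 1470.00 — a scale of ×0.8240.
The clip scales with it: height 929.17 × 0.8240 ≈ 765.62.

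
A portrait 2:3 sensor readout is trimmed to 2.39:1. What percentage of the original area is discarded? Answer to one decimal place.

72.1%

The width stays; only height is cut (since 2.39:1 is wider than portrait 2:3).
(0.667)/(2.390) ≈ 0.279 of the area survives, leaving 72.11% discarded.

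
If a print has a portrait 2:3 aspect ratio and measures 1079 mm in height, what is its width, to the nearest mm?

At portrait 2:3, 1079 / 3 × 2 ≈ 719.33.

719 mm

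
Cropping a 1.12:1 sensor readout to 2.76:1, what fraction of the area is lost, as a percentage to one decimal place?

59.4%

The width stays; only height is cut (since 2.76:1 is wider than 1.12:1).
Fraction kept = (1.120)/(2.760) ≈ 40.58%, so 59.42% is lost.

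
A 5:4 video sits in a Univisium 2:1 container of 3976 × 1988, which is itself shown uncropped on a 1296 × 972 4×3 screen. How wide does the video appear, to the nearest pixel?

5:4 in 3976×1988: fills the height, so the video is 2485.00 × 1988.00.
The Univisium 2:1 canvas is width-limited in 1296×972, giving 1296.00 × 648.00; scale factor 0.3260.
The video scales with it: width 2485.00 × 0.3260 ≈ 810.00.

810 px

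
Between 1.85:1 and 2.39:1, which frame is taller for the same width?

1.85 and 2.39; 2.39 > 1.85. The smaller width-to-height ratio is the taller frame.

1.85:1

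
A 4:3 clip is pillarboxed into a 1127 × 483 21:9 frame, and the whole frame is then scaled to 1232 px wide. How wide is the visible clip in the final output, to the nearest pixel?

704 px

Fitted into 1127×483, the clip spans the height; its width is 483 × 4/3 ≈ 644.00 px.
Scaling 1127 → 1232 is ×1.0932, so the width becomes 644.00 × 1.0932 ≈ 704.00 px.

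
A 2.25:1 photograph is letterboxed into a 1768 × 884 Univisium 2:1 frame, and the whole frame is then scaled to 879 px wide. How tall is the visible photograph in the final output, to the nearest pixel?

391 px

In the 1768×884 frame the photograph fills the width: height = 1768 / 2.250 ≈ 785.78 px.
Scaling 1768 → 879 is ×0.4972, so the height becomes 785.78 × 0.4972 ≈ 390.67 px.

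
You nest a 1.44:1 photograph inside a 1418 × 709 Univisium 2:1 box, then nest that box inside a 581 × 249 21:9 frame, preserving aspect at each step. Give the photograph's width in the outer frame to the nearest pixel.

First fit — 1.44:1 into 1418×709 spans the height: 1020.96 × 709.00.
The Univisium 2:1 canvas is height-limited in 581×249, giving 498.00 × 249.00; scale factor 0.3512.
The photograph scales with it: width 1020.96 × 0.3512 ≈ 358.56.

359 px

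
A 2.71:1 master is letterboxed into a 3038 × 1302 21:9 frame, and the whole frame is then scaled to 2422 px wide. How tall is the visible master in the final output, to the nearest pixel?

894 px

In the 3038×1302 frame the master fills the width: height = 3038 / 2.710 ≈ 1121.03 px.
Scaling 3038 → 2422 is ×0.7972, so the height becomes 1121.03 × 0.7972 ≈ 893.73 px.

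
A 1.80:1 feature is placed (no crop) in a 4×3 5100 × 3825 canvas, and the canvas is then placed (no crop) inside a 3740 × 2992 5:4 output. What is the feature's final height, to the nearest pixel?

2078 px

1.80:1 in 5100×3825: fills the width, so the feature is 5100.00 × 2833.33.
Second fit — the 4×3 canvas into 3740×2992 spans the width: 3740.00 × 2805.00 (×0.7333 from 5100×3825).
The feature scales with it: height 2833.33 × 0.7333 ≈ 2077.78.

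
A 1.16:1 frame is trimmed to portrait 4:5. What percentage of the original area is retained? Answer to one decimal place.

The height stays; only width is cut (since portrait 4:5 is narrower than 1.16:1).
Fraction kept = (0.800)/(1.160) ≈ 68.97%.

69.0%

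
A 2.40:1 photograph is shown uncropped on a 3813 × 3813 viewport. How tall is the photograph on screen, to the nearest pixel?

2.40:1 (2.400) > square (1.000), so the photograph fills the width.
Content height = 3813 / 2.400 ≈ 1588.75 px.

1589 px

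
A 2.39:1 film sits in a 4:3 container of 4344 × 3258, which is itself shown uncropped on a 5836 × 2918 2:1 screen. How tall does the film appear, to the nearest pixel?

2.39:1 in 4344×3258: fills the width, so the film is 4344.00 × 1817.57.
The 4:3 canvas is height-limited in 5836×2918, giving 3890.67 × 2918.00; scale factor 0.8956.
So the film's height is 1817.57 × 0.8956 ≈ 1627.89.

1628 px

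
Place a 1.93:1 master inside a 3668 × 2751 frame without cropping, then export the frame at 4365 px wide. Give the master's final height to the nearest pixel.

2262 px

At 3668×2751 the master is width-limited, so height = 3668 / 1.930 ≈ 1900.52 px.
Scaling 3668 → 4365 is ×1.1900, so the height becomes 1900.52 × 1.1900 ≈ 2261.66 px.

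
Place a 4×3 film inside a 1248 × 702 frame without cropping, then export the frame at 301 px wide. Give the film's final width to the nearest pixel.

226 px

Fitted into 1248×702, the film spans the height; its width is 702 × 4/3 ≈ 936.00 px.
Resizing to 301 px wide multiplies everything by 0.2412: 936.00 → 225.75 px.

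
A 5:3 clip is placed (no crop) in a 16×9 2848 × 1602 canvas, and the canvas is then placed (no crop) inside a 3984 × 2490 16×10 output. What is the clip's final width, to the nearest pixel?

Inside the 2848×1602 canvas the clip is height-limited at 2670.00 × 1602.00.
The 16×9 canvas is width-limited in 3984×2490, giving 3984.00 × 2241.00; scale factor 1.3989.
Applying the same ×1.3989: 2670.00 → 3735.00.

3735 px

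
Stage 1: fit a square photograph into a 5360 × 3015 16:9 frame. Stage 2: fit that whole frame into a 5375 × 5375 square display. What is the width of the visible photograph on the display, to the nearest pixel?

square in 5360×3015: fills the height, so the photograph is 3015.00 × 3015.00.
Second fit — the 16:9 canvas into 5375×5375 spans the width: 5375.00 × 3023.44 (×1.0028 from 5360×3015).
Applying the same ×1.0028: 3015.00 → 3023.44.

3023 px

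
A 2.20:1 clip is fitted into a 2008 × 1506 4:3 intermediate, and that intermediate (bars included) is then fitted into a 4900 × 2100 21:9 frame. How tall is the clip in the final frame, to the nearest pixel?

Inside the 2008×1506 canvas the clip is width-limited at 2008.00 × 912.73.
4:3 in 4900×2100: fills the height, so the intermediate becomes 2800.00 × 2100.00 — a scale of ×1.3944.
Applying the same ×1.3944: 912.73 → 1272.73.

1273 px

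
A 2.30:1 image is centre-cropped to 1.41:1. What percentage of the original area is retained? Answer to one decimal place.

61.3%

The height stays; only width is cut (since 1.41:1 is narrower than 2.30:1).
(1.410)/(2.300) ≈ 0.613 of the area survives.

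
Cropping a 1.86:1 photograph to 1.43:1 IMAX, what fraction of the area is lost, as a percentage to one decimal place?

The height stays; only width is cut (since 1.43:1 IMAX is narrower than 1.86:1).
Area ratio = (1.430)/(1.860) = 76.88%; the remaining 23.12% is cropped out.

23.1%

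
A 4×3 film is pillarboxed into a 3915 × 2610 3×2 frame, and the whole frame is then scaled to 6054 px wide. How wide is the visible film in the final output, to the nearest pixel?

At 3915×2610 the film is height-limited, so width = 2610 × 4/3 ≈ 3480.00 px.
Scaling 3915 → 6054 is ×1.5464, so the width becomes 3480.00 × 1.5464 ≈ 5381.33 px.

5381 px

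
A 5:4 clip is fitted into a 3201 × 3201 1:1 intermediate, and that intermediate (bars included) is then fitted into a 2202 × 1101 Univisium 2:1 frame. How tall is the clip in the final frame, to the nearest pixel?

881 px

5:4 in 3201×3201: fills the width, so the clip is 3201.00 × 2560.80.
The 1:1 canvas is height-limited in 2202×1101, giving 1101.00 × 1101.00; scale factor 0.3440.
So the clip's height is 2560.80 × 0.3440 ≈ 880.80.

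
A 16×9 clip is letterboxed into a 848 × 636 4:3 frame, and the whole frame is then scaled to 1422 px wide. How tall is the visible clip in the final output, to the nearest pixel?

800 px

At 848×636 the clip is width-limited, so height = 848 × 9/16 ≈ 477.00 px.
Resizing to 1422 px wide multiplies everything by 1.6769: 477.00 → 799.88 px.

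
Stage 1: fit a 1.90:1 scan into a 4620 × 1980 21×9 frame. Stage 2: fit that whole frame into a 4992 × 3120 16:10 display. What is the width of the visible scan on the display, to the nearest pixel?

1.90:1 in 4620×1980: fills the height, so the scan is 3762.00 × 1980.00.
Second fit — the 21×9 canvas into 4992×3120 spans the width: 4992.00 × 2139.43 (×1.0805 from 4620×1980).
So the scan's width is 3762.00 × 1.0805 ≈ 4064.91.

4065 px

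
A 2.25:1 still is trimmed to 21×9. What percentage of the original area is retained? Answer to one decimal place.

Going from 2.25:1 to 21×9 means cutting height while keeping width.
Fraction kept = (2.250)/(2.333) ≈ 96.43%.

96.4%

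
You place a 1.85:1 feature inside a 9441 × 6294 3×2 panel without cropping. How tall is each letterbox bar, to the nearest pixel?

1.85:1 (1.850) > 3×2 (1.500), so the feature fills the width.
The feature is 9441 / 1.850 ≈ 5103.24 px tall.
6294 − 5103.24 = 1190.76 px of bars (595.38 each).

595 px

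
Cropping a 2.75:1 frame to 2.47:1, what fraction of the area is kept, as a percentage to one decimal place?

Going from 2.75:1 to 2.47:1 means cutting width while keeping height.
(2.470)/(2.750) ≈ 0.898 of the area survives.

89.8%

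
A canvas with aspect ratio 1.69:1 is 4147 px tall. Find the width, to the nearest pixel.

7008 px

Width = 4147 × 1.690 = 7008.43.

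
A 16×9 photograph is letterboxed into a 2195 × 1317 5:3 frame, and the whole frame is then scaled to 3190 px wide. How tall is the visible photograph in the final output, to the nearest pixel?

1794 px

At 2195×1317 the photograph is width-limited, so height = 2195 × 9/16 ≈ 1234.69 px.
Scaling 2195 → 3190 is ×1.4533, so the height becomes 1234.69 × 1.4533 ≈ 1794.38 px.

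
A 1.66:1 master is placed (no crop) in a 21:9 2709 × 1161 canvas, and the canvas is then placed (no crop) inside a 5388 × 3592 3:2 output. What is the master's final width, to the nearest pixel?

3833 px

Inside the 2709×1161 canvas the master is height-limited at 1927.26 × 1161.00.
21:9 in 5388×3592: fills the width, so the intermediate becomes 5388.00 × 2309.14 — a scale of ×1.9889.
The master scales with it: width 1927.26 × 1.9889 ≈ 3833.18.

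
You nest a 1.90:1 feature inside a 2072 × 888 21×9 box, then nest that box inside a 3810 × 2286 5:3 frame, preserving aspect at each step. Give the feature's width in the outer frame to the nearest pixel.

3102 px

First fit — 1.90:1 into 2072×888 spans the height: 1687.20 × 888.00.
The 21×9 canvas is width-limited in 3810×2286, giving 3810.00 × 1632.86; scale factor 1.8388.
The feature scales with it: width 1687.20 × 1.8388 ≈ 3102.43.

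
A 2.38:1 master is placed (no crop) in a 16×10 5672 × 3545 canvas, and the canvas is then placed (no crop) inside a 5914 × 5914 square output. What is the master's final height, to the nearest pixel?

2485 px

Inside the 5672×3545 canvas the master is width-limited at 5672.00 × 2383.19.
16×10 in 5914×5914: fills the width, so the intermediate becomes 5914.00 × 3696.25 — a scale of ×1.0427.
Applying the same ×1.0427: 2383.19 → 2484.87.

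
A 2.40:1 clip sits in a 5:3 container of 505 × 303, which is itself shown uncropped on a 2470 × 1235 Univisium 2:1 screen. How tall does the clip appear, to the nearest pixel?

858 px

First fit — 2.40:1 into 505×303 spans the width: 505.00 × 210.42.
5:3 in 2470×1235: fills the height, so the intermediate becomes 2058.33 × 1235.00 — a scale of ×4.0759.
So the clip's height is 210.42 × 4.0759 ≈ 857.64.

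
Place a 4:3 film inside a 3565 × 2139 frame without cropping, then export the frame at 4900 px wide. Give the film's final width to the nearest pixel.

At 3565×2139 the film is height-limited, so width = 2139 × 4/3 ≈ 2852.00 px.
The frame scales by 4900/3565 = 1.3745; 2852.00 × 1.3745 ≈ 3920.00 px.

3920 px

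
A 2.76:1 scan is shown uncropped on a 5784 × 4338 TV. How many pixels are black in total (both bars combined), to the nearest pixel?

Since 2.760 > 1.333, the scan is width-limited.
The scan is 5784 / 2.760 ≈ 2095.6522 px tall.
4338 − 2095.6522 = 2242.3478 px of bars.
That's 2242.3478 × 5784 ≈ 12969740 black pixels.

12969740 pixels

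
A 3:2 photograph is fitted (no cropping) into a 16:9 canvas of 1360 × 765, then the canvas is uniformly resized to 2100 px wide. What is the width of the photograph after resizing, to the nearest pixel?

1772 px

Fitted into 1360×765, the photograph spans the height; its width is 765 × 3/2 ≈ 1147.50 px.
Scaling 1360 → 2100 is ×1.5441, so the width becomes 1147.50 × 1.5441 ≈ 1771.88 px.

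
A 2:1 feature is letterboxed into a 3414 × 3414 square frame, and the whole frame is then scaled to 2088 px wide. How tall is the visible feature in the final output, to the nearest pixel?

At 3414×3414 the feature is width-limited, so height = 3414 × 1/2 ≈ 1707.00 px.
The frame scales by 2088/3414 = 0.6116; 1707.00 × 0.6116 ≈ 1044.00 px.

1044 px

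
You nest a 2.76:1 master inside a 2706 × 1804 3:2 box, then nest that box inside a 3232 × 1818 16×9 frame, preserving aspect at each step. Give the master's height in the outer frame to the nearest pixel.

988 px

Inside the 2706×1804 canvas the master is width-limited at 2706.00 × 980.43.
The 3:2 canvas is height-limited in 3232×1818, giving 2727.00 × 1818.00; scale factor 1.0078.
The master scales with it: height 980.43 × 1.0078 ≈ 988.04.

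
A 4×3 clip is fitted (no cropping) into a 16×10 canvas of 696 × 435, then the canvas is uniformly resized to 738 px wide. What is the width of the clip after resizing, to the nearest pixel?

At 696×435 the clip is height-limited, so width = 435 × 4/3 ≈ 580.00 px.
Resizing to 738 px wide multiplies everything by 1.0603: 580.00 → 615.00 px.

615 px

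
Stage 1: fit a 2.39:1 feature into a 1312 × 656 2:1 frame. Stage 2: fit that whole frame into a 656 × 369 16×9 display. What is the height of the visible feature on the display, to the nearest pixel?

274 px

2.39:1 in 1312×656: fills the width, so the feature is 1312.00 × 548.95.
The 2:1 canvas is width-limited in 656×369, giving 656.00 × 328.00; scale factor 0.5000.
The feature scales with it: height 548.95 × 0.5000 ≈ 274.48.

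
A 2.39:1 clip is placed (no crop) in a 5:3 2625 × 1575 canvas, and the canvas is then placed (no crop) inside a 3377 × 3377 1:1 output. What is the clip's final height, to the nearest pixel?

1413 px

First fit — 2.39:1 into 2625×1575 spans the width: 2625.00 × 1098.33.
Second fit — the 5:3 canvas into 3377×3377 spans the width: 3377.00 × 2026.20 (×1.2865 from 2625×1575).
So the clip's height is 1098.33 × 1.2865 ≈ 1412.97.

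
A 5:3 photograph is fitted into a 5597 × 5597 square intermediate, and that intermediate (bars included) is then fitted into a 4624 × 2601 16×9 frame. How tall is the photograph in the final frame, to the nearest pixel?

1561 px

5:3 in 5597×5597: fills the width, so the photograph is 5597.00 × 3358.20.
The square canvas is height-limited in 4624×2601, giving 2601.00 × 2601.00; scale factor 0.4647.
So the photograph's height is 3358.20 × 0.4647 ≈ 1560.60.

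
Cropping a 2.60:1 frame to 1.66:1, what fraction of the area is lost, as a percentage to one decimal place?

Going from 2.60:1 to 1.66:1 means cutting width while keeping height.
Area ratio = (1.660)/(2.600) = 63.85%; the remaining 36.15% is cropped out.

36.2%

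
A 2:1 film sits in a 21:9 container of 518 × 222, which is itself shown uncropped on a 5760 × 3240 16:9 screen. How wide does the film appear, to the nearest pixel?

Inside the 518×222 canvas the film is height-limited at 444.00 × 222.00.
Second fit — the 21:9 canvas into 5760×3240 spans the width: 5760.00 × 2468.57 (×11.1197 from 518×222).
The film scales with it: width 444.00 × 11.1197 ≈ 4937.14.

4937 px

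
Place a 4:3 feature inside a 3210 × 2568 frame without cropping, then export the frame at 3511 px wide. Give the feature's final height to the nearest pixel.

2633 px

At 3210×2568 the feature is width-limited, so height = 3210 × 3/4 ≈ 2407.50 px.
Resizing to 3511 px wide multiplies everything by 1.0938: 2407.50 → 2633.25 px.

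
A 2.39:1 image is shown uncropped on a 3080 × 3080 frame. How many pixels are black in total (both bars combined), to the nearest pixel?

2.39:1 (2.390) > square (1.000), so the image fills the width.
That makes the image 1288.7029 px tall (3080 / 2.390).
Leftover height: 3080 − 1288.7029 = 1791.2971 px.
Bar area = 1791.2971 × 3080 ≈ 5517195 px.

5517195 pixels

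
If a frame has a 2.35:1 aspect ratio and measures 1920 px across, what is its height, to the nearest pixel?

Height = 1920 / 2.350 = 817.02.

817 px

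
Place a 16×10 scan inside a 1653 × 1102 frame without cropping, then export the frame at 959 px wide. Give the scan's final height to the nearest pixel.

599 px

Fitted into 1653×1102, the scan spans the width; its height is 1653 × 10/16 ≈ 1033.12 px.
Resizing to 959 px wide multiplies everything by 0.5802: 1033.12 → 599.38 px.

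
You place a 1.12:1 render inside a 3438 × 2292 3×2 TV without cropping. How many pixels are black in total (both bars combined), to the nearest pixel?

Since 1.120 < 1.500, the render is height-limited.
The render is 2292 × 1.120 ≈ 2567.0400 px wide.
Black = 3438 − 2567.0400 = 870.9600 px.
Bar area = 870.9600 × 2292 ≈ 1996240 px.

1996240 pixels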